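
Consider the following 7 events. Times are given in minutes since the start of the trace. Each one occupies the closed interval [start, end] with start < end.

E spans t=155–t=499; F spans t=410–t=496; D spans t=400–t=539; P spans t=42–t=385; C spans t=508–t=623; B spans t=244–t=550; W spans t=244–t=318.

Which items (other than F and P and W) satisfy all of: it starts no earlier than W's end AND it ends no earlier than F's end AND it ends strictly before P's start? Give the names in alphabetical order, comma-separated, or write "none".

none

Conditions: its start is no earlier than W's end (X.start >= t=318) AND its end is no earlier than F's end (X.end >= t=496) AND its end is strictly before P's start (X.end < t=42).
B: start t=244 >= t=318? ✗; end t=550 >= t=496? ✓; end t=550 < t=42? ✗ → no.
C: start t=508 >= t=318? ✓; end t=623 >= t=496? ✓; end t=623 < t=42? ✗ → no.
D: start t=400 >= t=318? ✓; end t=539 >= t=496? ✓; end t=539 < t=42? ✗ → no.
E: start t=155 >= t=318? ✗; end t=499 >= t=496? ✓; end t=499 < t=42? ✗ → no.
Result: none.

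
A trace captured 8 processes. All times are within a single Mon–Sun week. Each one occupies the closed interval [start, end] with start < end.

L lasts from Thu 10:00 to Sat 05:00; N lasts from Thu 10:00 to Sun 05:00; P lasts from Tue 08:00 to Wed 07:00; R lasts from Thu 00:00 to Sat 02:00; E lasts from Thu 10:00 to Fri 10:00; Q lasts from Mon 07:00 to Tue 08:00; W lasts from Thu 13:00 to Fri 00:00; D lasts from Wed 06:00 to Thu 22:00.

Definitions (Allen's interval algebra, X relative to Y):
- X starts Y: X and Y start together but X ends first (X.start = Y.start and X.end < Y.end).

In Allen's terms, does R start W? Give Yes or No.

R = [Thu 00:00, Sat 02:00], W = [Thu 13:00, Fri 00:00].
Actual relation of R to W: contains.
Asked whether 'starts' holds → No.

No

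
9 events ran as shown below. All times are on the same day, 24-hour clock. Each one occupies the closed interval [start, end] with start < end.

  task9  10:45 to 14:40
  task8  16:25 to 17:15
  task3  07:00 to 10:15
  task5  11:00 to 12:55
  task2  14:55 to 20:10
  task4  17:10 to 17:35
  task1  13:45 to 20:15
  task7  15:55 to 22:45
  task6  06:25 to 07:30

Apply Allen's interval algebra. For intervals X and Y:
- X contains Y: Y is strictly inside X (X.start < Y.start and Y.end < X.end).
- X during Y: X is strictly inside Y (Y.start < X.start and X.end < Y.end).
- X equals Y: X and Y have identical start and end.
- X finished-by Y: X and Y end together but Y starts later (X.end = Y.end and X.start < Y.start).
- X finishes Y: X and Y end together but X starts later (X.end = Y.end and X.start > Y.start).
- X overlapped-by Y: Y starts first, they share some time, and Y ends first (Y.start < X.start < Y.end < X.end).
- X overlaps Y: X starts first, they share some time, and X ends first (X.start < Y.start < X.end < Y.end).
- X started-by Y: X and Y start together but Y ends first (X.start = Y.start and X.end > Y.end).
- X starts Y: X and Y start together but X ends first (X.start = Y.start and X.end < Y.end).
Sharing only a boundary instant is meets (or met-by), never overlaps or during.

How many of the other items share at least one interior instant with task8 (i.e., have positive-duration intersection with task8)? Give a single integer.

Target task8 = [16:25, 17:15].
task1 [13:45, 20:15] → contains → counts.
task2 [14:55, 20:10] → contains → counts.
task3 [07:00, 10:15] → before → no.
task4 [17:10, 17:35] → overlapped-by → counts.
task5 [11:00, 12:55] → before → no.
task6 [06:25, 07:30] → before → no.
task7 [15:55, 22:45] → contains → counts.
task9 [10:45, 14:40] → before → no.
Total: 4.

4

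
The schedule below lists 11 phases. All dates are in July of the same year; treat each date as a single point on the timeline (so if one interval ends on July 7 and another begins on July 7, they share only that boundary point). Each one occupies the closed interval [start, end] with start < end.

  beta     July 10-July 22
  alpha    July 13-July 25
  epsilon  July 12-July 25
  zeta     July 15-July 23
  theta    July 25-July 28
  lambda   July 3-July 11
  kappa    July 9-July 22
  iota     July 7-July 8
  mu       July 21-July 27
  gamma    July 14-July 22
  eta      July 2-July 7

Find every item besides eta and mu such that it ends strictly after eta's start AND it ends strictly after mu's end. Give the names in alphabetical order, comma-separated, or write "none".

theta

Conditions: its end is strictly after eta's start (X.end > July 2) AND its end is strictly after mu's end (X.end > July 27).
alpha: end July 25 > July 2? ✓; end July 25 > July 27? ✗ → no.
beta: end July 22 > July 2? ✓; end July 22 > July 27? ✗ → no.
epsilon: end July 25 > July 2? ✓; end July 25 > July 27? ✗ → no.
gamma: end July 22 > July 2? ✓; end July 22 > July 27? ✗ → no.
iota: end July 8 > July 2? ✓; end July 8 > July 27? ✗ → no.
kappa: end July 22 > July 2? ✓; end July 22 > July 27? ✗ → no.
lambda: end July 11 > July 2? ✓; end July 11 > July 27? ✗ → no.
theta: end July 28 > July 2? ✓; end July 28 > July 27? ✓ → yes.
zeta: end July 23 > July 2? ✓; end July 23 > July 27? ✗ → no.
Result: theta.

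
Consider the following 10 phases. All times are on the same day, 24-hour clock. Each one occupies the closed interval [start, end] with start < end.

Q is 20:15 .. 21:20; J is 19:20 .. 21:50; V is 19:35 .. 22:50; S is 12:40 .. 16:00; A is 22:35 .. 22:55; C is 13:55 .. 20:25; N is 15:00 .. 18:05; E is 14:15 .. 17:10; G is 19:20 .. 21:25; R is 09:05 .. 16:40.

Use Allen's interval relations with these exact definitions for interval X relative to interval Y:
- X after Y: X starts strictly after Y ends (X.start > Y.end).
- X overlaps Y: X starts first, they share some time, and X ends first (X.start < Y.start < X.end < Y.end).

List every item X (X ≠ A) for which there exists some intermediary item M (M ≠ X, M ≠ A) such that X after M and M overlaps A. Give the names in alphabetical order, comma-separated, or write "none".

none

Target A = [22:35, 22:55].
Intermediaries M with M overlaps A: V.
Via V — items with X after V: none.
Union: none.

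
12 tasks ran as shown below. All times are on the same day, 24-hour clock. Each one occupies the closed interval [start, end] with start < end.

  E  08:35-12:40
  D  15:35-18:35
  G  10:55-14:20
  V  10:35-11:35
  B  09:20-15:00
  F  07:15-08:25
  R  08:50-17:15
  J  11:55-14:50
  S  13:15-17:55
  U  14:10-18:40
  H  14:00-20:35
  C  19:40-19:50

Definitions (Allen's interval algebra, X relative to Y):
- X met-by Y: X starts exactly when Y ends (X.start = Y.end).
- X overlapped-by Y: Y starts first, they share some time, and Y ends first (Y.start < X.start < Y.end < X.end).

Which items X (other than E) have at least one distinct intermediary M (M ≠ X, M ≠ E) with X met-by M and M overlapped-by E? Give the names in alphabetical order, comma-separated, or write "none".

none

Target E = [08:35, 12:40].
Intermediaries M with M overlapped-by E: B, G, J, R.
Via B — items with X met-by B: none.
Via G — items with X met-by G: none.
Via J — items with X met-by J: none.
Via R — items with X met-by R: none.
Union: none.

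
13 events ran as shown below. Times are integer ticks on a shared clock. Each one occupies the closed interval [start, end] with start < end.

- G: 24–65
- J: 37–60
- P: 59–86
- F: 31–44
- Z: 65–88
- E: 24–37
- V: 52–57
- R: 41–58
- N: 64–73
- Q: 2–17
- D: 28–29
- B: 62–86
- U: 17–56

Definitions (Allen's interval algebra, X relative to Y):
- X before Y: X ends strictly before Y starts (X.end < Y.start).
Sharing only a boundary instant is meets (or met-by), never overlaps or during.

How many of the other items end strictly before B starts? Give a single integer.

8

Target B = [62, 86].
D [28, 29] → before → counts.
E [24, 37] → before → counts.
F [31, 44] → before → counts.
G [24, 65] → overlaps → no.
J [37, 60] → before → counts.
N [64, 73] → during → no.
P [59, 86] → finished-by → no.
Q [2, 17] → before → counts.
R [41, 58] → before → counts.
U [17, 56] → before → counts.
V [52, 57] → before → counts.
Z [65, 88] → overlapped-by → no.
Total: 8.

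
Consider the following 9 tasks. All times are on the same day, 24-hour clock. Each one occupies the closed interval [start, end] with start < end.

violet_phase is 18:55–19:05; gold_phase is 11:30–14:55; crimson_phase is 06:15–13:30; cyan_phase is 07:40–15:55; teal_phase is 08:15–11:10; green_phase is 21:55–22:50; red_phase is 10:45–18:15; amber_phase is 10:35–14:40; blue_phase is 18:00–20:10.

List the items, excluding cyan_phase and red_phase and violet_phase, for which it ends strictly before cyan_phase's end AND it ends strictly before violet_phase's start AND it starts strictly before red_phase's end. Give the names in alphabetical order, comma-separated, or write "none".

Conditions: its end is strictly before cyan_phase's end (X.end < 15:55) AND its end is strictly before violet_phase's start (X.end < 18:55) AND its start is strictly before red_phase's end (X.start < 18:15).
amber_phase: end 14:40 < 15:55? ✓; end 14:40 < 18:55? ✓; start 10:35 < 18:15? ✓ → yes.
blue_phase: end 20:10 < 15:55? ✗; end 20:10 < 18:55? ✗; start 18:00 < 18:15? ✓ → no.
crimson_phase: end 13:30 < 15:55? ✓; end 13:30 < 18:55? ✓; start 06:15 < 18:15? ✓ → yes.
gold_phase: end 14:55 < 15:55? ✓; end 14:55 < 18:55? ✓; start 11:30 < 18:15? ✓ → yes.
green_phase: end 22:50 < 15:55? ✗; end 22:50 < 18:55? ✗; start 21:55 < 18:15? ✗ → no.
teal_phase: end 11:10 < 15:55? ✓; end 11:10 < 18:55? ✓; start 08:15 < 18:15? ✓ → yes.
Result: amber_phase, crimson_phase, gold_phase, teal_phase.

amber_phase, crimson_phase, gold_phase, teal_phase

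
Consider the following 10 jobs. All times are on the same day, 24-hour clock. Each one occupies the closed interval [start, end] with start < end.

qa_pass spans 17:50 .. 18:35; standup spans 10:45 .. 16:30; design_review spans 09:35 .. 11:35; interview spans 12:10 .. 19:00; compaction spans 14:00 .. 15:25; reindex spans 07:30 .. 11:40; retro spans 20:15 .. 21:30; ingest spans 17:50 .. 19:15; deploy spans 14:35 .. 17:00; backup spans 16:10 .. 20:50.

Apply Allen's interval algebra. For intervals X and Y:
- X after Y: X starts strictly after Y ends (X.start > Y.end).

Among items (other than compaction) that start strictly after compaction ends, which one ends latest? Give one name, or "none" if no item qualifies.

Target compaction = [14:00, 15:25].
backup [16:10, 20:50] → after → candidate.
deploy [14:35, 17:00] → overlapped-by → excluded.
design_review [09:35, 11:35] → before → excluded.
ingest [17:50, 19:15] → after → candidate.
interview [12:10, 19:00] → contains → excluded.
qa_pass [17:50, 18:35] → after → candidate.
reindex [07:30, 11:40] → before → excluded.
retro [20:15, 21:30] → after → candidate.
standup [10:45, 16:30] → contains → excluded.
Among candidates, latest end is 21:30 → retro.

retro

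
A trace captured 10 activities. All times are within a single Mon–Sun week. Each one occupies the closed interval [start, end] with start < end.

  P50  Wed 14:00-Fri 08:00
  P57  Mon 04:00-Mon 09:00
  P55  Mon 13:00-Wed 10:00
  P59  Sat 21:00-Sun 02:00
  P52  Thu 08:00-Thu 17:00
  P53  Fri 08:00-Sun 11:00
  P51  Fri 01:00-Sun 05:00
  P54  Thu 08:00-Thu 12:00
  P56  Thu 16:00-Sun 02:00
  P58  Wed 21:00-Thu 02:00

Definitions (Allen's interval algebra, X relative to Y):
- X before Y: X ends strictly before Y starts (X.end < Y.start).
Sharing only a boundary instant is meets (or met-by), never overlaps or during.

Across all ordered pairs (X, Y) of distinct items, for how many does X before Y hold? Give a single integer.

Checking all 90 ordered pairs for relation 'before'; matching pairs in alphabetical order:
(P50, P59): P50 before P59 ✓
(P52, P51): P52 before P51 ✓
(P52, P53): P52 before P53 ✓
(P52, P59): P52 before P59 ✓
(P54, P51): P54 before P51 ✓
(P54, P53): P54 before P53 ✓
(P54, P56): P54 before P56 ✓
(P54, P59): P54 before P59 ✓
(P55, P50): P55 before P50 ✓
(P55, P51): P55 before P51 ✓
(P55, P52): P55 before P52 ✓
(P55, P53): P55 before P53 ✓
(P55, P54): P55 before P54 ✓
(P55, P56): P55 before P56 ✓
(P55, P58): P55 before P58 ✓
(P55, P59): P55 before P59 ✓
(P57, P50): P57 before P50 ✓
(P57, P51): P57 before P51 ✓
(P57, P52): P57 before P52 ✓
(P57, P53): P57 before P53 ✓
(P57, P54): P57 before P54 ✓
(P57, P55): P57 before P55 ✓
(P57, P56): P57 before P56 ✓
(P57, P58): P57 before P58 ✓
... plus 7 further pairs not listed.
Count: 31.

31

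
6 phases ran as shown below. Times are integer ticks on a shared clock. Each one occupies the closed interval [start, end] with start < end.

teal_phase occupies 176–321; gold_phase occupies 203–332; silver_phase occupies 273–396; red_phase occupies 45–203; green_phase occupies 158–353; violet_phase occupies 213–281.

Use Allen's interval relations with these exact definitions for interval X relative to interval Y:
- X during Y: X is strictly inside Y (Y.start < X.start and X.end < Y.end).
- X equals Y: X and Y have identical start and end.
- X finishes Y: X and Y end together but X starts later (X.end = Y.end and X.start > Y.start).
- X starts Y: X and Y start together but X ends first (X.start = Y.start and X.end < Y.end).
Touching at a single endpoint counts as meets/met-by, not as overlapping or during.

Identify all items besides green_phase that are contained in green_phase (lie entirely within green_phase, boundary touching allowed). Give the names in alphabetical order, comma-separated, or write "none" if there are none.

Target green_phase = [158, 353].
gold_phase [203, 332] → during → yes.
red_phase [45, 203] → overlaps → no.
silver_phase [273, 396] → overlapped-by → no.
teal_phase [176, 321] → during → yes.
violet_phase [213, 281] → during → yes.
Result: gold_phase, teal_phase, violet_phase.

gold_phase, teal_phase, violet_phase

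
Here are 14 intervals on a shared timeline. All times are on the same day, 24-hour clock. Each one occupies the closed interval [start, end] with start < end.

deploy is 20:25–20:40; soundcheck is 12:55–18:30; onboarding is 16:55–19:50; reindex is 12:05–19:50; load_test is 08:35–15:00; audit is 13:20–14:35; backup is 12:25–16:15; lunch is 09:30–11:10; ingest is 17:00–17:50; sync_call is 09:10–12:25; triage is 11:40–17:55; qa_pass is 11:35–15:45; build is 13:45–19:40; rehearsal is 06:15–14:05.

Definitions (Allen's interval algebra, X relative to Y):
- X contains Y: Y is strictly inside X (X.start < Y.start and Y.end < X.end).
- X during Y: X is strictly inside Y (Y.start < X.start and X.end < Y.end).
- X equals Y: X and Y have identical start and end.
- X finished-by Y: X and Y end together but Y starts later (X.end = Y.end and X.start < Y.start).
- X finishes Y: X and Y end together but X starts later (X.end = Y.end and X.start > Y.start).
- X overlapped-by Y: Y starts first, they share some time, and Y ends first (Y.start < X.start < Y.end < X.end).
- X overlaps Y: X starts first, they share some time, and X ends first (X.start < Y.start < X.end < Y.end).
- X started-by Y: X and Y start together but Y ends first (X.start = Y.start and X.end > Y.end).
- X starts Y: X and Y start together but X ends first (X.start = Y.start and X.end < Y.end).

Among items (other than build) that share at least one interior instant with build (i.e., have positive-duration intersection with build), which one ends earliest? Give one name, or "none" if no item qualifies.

rehearsal

Target build = [13:45, 19:40].
audit [13:20, 14:35] → overlaps → candidate.
backup [12:25, 16:15] → overlaps → candidate.
deploy [20:25, 20:40] → after → excluded.
ingest [17:00, 17:50] → during → candidate.
load_test [08:35, 15:00] → overlaps → candidate.
lunch [09:30, 11:10] → before → excluded.
onboarding [16:55, 19:50] → overlapped-by → candidate.
qa_pass [11:35, 15:45] → overlaps → candidate.
rehearsal [06:15, 14:05] → overlaps → candidate.
reindex [12:05, 19:50] → contains → candidate.
soundcheck [12:55, 18:30] → overlaps → candidate.
sync_call [09:10, 12:25] → before → excluded.
triage [11:40, 17:55] → overlaps → candidate.
Among candidates, earliest end is 14:05 → rehearsal.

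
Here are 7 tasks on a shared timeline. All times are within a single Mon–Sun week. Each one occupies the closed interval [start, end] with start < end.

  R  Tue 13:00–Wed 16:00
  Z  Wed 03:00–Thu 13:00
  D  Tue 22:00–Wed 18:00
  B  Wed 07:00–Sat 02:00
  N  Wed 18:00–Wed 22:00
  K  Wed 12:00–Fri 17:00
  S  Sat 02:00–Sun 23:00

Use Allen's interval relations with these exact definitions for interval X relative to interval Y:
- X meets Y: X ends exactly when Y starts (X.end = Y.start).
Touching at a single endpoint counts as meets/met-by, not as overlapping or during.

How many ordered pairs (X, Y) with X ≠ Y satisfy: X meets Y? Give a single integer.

2

Checking all 42 ordered pairs for relation 'meets'; matching pairs in alphabetical order:
(B, S): B meets S ✓
(D, N): D meets N ✓
Count: 2.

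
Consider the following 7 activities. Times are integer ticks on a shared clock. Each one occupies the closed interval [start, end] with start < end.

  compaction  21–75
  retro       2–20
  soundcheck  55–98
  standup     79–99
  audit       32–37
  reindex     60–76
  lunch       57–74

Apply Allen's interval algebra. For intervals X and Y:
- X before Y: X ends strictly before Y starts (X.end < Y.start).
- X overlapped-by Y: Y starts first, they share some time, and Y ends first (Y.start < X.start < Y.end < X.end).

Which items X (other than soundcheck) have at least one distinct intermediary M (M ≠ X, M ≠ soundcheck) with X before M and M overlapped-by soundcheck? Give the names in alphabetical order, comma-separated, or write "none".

audit, compaction, lunch, reindex, retro

Target soundcheck = [55, 98].
Intermediaries M with M overlapped-by soundcheck: standup.
Via standup — items with X before standup: audit, compaction, lunch, reindex, retro.
Union: audit, compaction, lunch, reindex, retro.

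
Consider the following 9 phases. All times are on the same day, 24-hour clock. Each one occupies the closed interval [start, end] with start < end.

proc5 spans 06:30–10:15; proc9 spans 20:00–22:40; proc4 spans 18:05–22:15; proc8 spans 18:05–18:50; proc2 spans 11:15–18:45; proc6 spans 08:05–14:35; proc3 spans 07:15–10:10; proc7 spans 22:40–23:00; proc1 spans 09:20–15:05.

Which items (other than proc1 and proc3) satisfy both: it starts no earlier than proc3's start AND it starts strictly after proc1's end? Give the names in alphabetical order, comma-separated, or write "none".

proc4, proc7, proc8, proc9

Conditions: its start is no earlier than proc3's start (X.start >= 07:15) AND its start is strictly after proc1's end (X.start > 15:05).
proc2: start 11:15 >= 07:15? ✓; start 11:15 > 15:05? ✗ → no.
proc4: start 18:05 >= 07:15? ✓; start 18:05 > 15:05? ✓ → yes.
proc5: start 06:30 >= 07:15? ✗; start 06:30 > 15:05? ✗ → no.
proc6: start 08:05 >= 07:15? ✓; start 08:05 > 15:05? ✗ → no.
proc7: start 22:40 >= 07:15? ✓; start 22:40 > 15:05? ✓ → yes.
proc8: start 18:05 >= 07:15? ✓; start 18:05 > 15:05? ✓ → yes.
proc9: start 20:00 >= 07:15? ✓; start 20:00 > 15:05? ✓ → yes.
Result: proc4, proc7, proc8, proc9.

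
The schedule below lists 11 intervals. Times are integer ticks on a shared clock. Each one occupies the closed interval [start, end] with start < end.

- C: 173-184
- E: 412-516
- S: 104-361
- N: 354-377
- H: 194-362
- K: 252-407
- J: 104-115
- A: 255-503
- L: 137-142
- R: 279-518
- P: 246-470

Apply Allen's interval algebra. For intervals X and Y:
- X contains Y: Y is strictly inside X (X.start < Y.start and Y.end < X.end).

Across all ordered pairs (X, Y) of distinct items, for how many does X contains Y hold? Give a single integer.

Checking all 110 ordered pairs for relation 'contains'; matching pairs in alphabetical order:
(A, N): A contains N ✓
(K, N): K contains N ✓
(P, K): P contains K ✓
(P, N): P contains N ✓
(R, E): R contains E ✓
(R, N): R contains N ✓
(S, C): S contains C ✓
(S, L): S contains L ✓
Count: 8.

8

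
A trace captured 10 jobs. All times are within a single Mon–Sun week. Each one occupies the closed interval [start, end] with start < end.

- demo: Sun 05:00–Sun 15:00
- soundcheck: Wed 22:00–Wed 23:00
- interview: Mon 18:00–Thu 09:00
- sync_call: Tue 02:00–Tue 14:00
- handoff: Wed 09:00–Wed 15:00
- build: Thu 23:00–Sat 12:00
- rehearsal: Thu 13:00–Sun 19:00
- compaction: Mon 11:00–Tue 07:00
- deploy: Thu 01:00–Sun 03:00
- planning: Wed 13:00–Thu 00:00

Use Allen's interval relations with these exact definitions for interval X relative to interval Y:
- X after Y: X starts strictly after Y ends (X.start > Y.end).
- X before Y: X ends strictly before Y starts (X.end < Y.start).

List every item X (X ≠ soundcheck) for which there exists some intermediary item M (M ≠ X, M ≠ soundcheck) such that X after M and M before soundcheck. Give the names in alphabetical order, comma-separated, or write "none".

build, demo, deploy, handoff, planning, rehearsal

Target soundcheck = [Wed 22:00, Wed 23:00].
Intermediaries M with M before soundcheck: compaction, handoff, sync_call.
Via compaction — items with X after compaction: build, demo, deploy, handoff, planning, rehearsal.
Via handoff — items with X after handoff: build, demo, deploy, rehearsal.
Via sync_call — items with X after sync_call: build, demo, deploy, handoff, planning, rehearsal.
Union: build, demo, deploy, handoff, planning, rehearsal.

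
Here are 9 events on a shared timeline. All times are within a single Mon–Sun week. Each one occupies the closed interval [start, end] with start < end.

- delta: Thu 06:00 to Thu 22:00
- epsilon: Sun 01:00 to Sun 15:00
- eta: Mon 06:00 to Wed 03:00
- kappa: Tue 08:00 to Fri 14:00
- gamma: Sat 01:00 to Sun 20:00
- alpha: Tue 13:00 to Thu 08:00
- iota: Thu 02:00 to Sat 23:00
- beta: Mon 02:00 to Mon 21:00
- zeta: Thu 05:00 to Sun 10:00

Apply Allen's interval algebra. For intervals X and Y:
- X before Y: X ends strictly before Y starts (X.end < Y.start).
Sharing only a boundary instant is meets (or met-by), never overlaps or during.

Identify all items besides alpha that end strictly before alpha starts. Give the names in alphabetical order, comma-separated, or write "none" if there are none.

beta

Target alpha = [Tue 13:00, Thu 08:00].
beta [Mon 02:00, Mon 21:00] → before → yes.
delta [Thu 06:00, Thu 22:00] → overlapped-by → no.
epsilon [Sun 01:00, Sun 15:00] → after → no.
eta [Mon 06:00, Wed 03:00] → overlaps → no.
gamma [Sat 01:00, Sun 20:00] → after → no.
iota [Thu 02:00, Sat 23:00] → overlapped-by → no.
kappa [Tue 08:00, Fri 14:00] → contains → no.
zeta [Thu 05:00, Sun 10:00] → overlapped-by → no.
Result: beta.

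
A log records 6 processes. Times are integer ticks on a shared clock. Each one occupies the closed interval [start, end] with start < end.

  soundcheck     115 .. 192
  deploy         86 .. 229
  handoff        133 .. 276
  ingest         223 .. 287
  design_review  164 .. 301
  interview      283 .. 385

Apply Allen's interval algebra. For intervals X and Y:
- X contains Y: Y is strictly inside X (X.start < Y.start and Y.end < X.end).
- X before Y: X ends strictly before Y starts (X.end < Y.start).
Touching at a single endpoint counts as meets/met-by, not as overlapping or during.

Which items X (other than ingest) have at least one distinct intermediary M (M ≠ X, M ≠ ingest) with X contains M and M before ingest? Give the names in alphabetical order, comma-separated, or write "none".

Target ingest = [223, 287].
Intermediaries M with M before ingest: soundcheck.
Via soundcheck — items with X contains soundcheck: deploy.
Union: deploy.

deploy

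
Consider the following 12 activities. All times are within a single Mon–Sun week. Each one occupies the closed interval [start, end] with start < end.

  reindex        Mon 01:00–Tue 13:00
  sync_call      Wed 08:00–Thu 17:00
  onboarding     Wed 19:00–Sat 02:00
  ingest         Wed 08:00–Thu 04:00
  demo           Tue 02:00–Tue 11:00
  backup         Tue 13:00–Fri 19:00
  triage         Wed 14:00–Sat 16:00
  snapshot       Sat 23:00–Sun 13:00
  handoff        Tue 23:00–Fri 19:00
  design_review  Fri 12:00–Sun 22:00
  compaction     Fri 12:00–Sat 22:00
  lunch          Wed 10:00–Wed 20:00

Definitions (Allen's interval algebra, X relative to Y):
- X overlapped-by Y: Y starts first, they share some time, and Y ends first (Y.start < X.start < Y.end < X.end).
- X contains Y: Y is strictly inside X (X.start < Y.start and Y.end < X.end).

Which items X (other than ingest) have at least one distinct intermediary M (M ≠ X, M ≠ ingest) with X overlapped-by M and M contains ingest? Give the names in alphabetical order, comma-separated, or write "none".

compaction, design_review, onboarding, triage

Target ingest = [Wed 08:00, Thu 04:00].
Intermediaries M with M contains ingest: backup, handoff.
Via backup — items with X overlapped-by backup: compaction, design_review, onboarding, triage.
Via handoff — items with X overlapped-by handoff: compaction, design_review, onboarding, triage.
Union: compaction, design_review, onboarding, triage.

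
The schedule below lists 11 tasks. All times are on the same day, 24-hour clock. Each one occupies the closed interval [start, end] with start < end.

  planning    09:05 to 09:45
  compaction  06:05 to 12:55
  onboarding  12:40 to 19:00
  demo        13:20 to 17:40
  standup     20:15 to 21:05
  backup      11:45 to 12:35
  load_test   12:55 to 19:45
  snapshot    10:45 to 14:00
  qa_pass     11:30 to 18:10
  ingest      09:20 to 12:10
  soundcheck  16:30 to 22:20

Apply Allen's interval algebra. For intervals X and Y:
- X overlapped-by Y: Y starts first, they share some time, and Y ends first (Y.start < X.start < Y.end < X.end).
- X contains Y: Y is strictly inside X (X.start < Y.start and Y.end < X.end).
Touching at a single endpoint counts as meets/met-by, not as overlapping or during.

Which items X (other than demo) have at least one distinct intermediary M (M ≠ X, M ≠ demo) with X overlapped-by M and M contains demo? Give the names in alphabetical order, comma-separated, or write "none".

load_test, onboarding, soundcheck

Target demo = [13:20, 17:40].
Intermediaries M with M contains demo: load_test, onboarding, qa_pass.
Via load_test — items with X overlapped-by load_test: soundcheck.
Via onboarding — items with X overlapped-by onboarding: load_test, soundcheck.
Via qa_pass — items with X overlapped-by qa_pass: load_test, onboarding, soundcheck.
Union: load_test, onboarding, soundcheck.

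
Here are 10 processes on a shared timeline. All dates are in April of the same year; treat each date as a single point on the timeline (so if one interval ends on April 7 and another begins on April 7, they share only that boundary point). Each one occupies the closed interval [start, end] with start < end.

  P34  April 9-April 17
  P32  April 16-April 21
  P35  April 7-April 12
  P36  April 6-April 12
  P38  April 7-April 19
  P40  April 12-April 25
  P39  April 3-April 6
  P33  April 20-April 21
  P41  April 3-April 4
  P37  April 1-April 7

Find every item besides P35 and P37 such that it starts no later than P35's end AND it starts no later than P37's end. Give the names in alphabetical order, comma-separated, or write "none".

P36, P38, P39, P41

Conditions: its start is no later than P35's end (X.start <= April 12) AND its start is no later than P37's end (X.start <= April 7).
P32: start April 16 <= April 12? ✗; start April 16 <= April 7? ✗ → no.
P33: start April 20 <= April 12? ✗; start April 20 <= April 7? ✗ → no.
P34: start April 9 <= April 12? ✓; start April 9 <= April 7? ✗ → no.
P36: start April 6 <= April 12? ✓; start April 6 <= April 7? ✓ → yes.
P38: start April 7 <= April 12? ✓; start April 7 <= April 7? ✓ → yes.
P39: start April 3 <= April 12? ✓; start April 3 <= April 7? ✓ → yes.
P40: start April 12 <= April 12? ✓; start April 12 <= April 7? ✗ → no.
P41: start April 3 <= April 12? ✓; start April 3 <= April 7? ✓ → yes.
Result: P36, P38, P39, P41.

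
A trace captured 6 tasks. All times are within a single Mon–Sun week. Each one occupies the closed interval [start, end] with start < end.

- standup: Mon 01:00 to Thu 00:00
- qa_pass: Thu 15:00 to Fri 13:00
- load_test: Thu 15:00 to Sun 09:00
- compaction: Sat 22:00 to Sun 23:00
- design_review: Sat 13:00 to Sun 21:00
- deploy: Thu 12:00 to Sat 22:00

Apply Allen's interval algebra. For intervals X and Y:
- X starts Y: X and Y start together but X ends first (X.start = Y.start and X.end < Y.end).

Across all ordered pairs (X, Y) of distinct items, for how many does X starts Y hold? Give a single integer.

1

Checking all 30 ordered pairs for relation 'starts'; matching pairs in alphabetical order:
(qa_pass, load_test): qa_pass starts load_test ✓
Count: 1.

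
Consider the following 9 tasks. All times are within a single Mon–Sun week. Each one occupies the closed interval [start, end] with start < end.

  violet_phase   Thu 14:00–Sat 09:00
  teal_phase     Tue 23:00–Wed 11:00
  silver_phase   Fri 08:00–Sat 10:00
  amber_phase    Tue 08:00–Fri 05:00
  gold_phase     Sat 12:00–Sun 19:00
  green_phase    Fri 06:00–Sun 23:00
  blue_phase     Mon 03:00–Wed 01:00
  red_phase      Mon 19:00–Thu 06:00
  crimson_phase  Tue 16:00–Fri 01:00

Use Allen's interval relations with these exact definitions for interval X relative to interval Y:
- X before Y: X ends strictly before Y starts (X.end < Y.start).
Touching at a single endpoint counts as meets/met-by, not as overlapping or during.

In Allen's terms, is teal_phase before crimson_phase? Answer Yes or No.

No

teal_phase = [Tue 23:00, Wed 11:00], crimson_phase = [Tue 16:00, Fri 01:00].
Actual relation of teal_phase to crimson_phase: during.
Asked whether 'before' holds → No.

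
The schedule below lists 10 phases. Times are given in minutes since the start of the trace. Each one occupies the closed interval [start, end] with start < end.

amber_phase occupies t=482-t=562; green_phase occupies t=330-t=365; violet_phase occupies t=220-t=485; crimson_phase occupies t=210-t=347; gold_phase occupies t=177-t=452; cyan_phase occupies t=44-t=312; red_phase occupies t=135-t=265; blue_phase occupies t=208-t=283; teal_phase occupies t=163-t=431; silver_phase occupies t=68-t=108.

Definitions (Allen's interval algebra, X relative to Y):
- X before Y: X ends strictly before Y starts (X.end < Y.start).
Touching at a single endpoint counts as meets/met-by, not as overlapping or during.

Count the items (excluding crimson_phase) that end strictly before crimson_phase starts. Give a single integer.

1

Target crimson_phase = [t=210, t=347].
amber_phase [t=482, t=562] → after → no.
blue_phase [t=208, t=283] → overlaps → no.
cyan_phase [t=44, t=312] → overlaps → no.
gold_phase [t=177, t=452] → contains → no.
green_phase [t=330, t=365] → overlapped-by → no.
red_phase [t=135, t=265] → overlaps → no.
silver_phase [t=68, t=108] → before → counts.
teal_phase [t=163, t=431] → contains → no.
violet_phase [t=220, t=485] → overlapped-by → no.
Total: 1.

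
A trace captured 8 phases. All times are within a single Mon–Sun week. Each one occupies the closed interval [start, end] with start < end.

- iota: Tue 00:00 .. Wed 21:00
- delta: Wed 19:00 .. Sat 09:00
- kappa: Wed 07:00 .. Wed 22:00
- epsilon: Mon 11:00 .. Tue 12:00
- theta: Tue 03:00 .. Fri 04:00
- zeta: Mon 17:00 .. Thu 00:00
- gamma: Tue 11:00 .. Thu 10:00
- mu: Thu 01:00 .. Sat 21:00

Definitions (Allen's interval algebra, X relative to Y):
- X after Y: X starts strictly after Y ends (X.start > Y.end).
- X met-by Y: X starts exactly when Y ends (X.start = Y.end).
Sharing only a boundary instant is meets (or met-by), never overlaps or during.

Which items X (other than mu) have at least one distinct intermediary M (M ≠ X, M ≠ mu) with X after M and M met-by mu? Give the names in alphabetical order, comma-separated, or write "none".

Target mu = [Thu 01:00, Sat 21:00].
Intermediaries M with M met-by mu: none.
Union: none.

none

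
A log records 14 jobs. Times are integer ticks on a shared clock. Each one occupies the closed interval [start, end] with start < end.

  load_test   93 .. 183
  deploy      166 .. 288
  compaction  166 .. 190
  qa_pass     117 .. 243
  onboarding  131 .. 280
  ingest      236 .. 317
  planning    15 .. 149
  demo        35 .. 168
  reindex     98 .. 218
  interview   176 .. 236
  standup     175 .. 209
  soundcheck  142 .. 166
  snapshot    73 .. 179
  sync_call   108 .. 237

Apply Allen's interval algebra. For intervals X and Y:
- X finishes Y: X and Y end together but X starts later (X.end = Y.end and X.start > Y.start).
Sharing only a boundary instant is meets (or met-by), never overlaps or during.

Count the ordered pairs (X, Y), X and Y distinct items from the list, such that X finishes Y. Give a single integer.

0

Checking all 182 ordered pairs for relation 'finishes'; matching pairs in alphabetical order:
No pair satisfies it.
Count: 0.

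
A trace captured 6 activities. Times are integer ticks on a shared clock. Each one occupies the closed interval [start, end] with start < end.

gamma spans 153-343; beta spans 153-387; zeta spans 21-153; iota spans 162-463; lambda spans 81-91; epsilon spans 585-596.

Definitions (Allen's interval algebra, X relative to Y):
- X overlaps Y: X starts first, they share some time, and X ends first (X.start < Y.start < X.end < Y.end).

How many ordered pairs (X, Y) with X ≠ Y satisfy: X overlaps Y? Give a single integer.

Checking all 30 ordered pairs for relation 'overlaps'; matching pairs in alphabetical order:
(beta, iota): beta overlaps iota ✓
(gamma, iota): gamma overlaps iota ✓
Count: 2.

2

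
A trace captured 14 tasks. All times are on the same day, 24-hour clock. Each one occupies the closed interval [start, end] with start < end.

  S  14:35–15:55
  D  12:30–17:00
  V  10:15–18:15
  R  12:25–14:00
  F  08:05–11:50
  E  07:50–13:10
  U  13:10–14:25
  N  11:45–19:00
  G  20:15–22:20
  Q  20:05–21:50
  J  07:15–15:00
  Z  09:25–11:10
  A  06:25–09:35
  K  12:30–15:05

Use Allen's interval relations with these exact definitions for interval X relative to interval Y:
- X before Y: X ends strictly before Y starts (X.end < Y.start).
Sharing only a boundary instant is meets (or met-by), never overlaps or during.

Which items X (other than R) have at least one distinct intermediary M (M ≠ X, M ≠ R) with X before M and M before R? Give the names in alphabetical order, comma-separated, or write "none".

Target R = [12:25, 14:00].
Intermediaries M with M before R: A, F, Z.
Via A — items with X before A: none.
Via F — items with X before F: none.
Via Z — items with X before Z: none.
Union: none.

none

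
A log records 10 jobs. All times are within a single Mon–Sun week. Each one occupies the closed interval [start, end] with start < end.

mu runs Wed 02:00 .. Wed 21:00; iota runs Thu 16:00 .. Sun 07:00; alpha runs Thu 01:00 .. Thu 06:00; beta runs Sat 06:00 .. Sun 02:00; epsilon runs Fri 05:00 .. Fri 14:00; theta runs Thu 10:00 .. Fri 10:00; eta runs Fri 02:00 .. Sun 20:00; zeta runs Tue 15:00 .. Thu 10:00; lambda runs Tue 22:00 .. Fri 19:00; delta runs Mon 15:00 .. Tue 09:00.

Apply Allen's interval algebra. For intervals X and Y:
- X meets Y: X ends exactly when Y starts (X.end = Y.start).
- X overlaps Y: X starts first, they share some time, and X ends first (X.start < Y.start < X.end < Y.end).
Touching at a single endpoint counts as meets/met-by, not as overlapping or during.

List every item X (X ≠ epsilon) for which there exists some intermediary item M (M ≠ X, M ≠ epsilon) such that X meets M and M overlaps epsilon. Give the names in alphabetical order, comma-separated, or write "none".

zeta

Target epsilon = [Fri 05:00, Fri 14:00].
Intermediaries M with M overlaps epsilon: theta.
Via theta — items with X meets theta: zeta.
Union: zeta.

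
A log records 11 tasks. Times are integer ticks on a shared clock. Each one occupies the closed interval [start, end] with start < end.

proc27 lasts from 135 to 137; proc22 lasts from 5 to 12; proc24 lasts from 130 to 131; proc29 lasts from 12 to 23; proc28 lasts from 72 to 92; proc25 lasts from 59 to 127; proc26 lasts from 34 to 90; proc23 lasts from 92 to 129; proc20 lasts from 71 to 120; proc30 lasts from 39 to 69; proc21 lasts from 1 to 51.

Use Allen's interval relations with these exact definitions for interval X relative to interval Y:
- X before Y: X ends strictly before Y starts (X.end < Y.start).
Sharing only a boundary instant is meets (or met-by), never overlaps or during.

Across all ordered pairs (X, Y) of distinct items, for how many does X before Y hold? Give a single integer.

Checking all 110 ordered pairs for relation 'before'; matching pairs in alphabetical order:
(proc20, proc24): proc20 before proc24 ✓
(proc20, proc27): proc20 before proc27 ✓
(proc21, proc20): proc21 before proc20 ✓
(proc21, proc23): proc21 before proc23 ✓
(proc21, proc24): proc21 before proc24 ✓
(proc21, proc25): proc21 before proc25 ✓
(proc21, proc27): proc21 before proc27 ✓
(proc21, proc28): proc21 before proc28 ✓
(proc22, proc20): proc22 before proc20 ✓
(proc22, proc23): proc22 before proc23 ✓
(proc22, proc24): proc22 before proc24 ✓
(proc22, proc25): proc22 before proc25 ✓
(proc22, proc26): proc22 before proc26 ✓
(proc22, proc27): proc22 before proc27 ✓
(proc22, proc28): proc22 before proc28 ✓
(proc22, proc30): proc22 before proc30 ✓
(proc23, proc24): proc23 before proc24 ✓
(proc23, proc27): proc23 before proc27 ✓
(proc24, proc27): proc24 before proc27 ✓
(proc25, proc24): proc25 before proc24 ✓
(proc25, proc27): proc25 before proc27 ✓
(proc26, proc23): proc26 before proc23 ✓
(proc26, proc24): proc26 before proc24 ✓
(proc26, proc27): proc26 before proc27 ✓
... plus 15 further pairs not listed.
Count: 39.

39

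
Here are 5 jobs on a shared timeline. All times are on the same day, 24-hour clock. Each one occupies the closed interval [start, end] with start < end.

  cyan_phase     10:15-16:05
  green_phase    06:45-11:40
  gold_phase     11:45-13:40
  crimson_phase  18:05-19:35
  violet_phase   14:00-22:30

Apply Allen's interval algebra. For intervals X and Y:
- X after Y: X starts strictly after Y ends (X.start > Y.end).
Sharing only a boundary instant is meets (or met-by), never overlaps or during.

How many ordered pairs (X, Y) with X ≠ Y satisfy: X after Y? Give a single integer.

6

Checking all 20 ordered pairs for relation 'after'; matching pairs in alphabetical order:
(crimson_phase, cyan_phase): crimson_phase after cyan_phase ✓
(crimson_phase, gold_phase): crimson_phase after gold_phase ✓
(crimson_phase, green_phase): crimson_phase after green_phase ✓
(gold_phase, green_phase): gold_phase after green_phase ✓
(violet_phase, gold_phase): violet_phase after gold_phase ✓
(violet_phase, green_phase): violet_phase after green_phase ✓
Count: 6.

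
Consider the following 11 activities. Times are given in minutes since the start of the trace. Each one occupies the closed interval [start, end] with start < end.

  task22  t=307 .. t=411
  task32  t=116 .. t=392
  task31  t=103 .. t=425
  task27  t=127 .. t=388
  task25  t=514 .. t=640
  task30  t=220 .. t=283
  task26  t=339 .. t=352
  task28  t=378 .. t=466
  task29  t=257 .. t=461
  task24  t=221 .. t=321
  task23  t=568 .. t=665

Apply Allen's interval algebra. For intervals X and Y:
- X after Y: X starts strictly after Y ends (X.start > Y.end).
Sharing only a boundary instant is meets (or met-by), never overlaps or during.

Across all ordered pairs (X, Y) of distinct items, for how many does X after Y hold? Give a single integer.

Checking all 110 ordered pairs for relation 'after'; matching pairs in alphabetical order:
(task22, task30): task22 after task30 ✓
(task23, task22): task23 after task22 ✓
(task23, task24): task23 after task24 ✓
(task23, task26): task23 after task26 ✓
(task23, task27): task23 after task27 ✓
(task23, task28): task23 after task28 ✓
(task23, task29): task23 after task29 ✓
(task23, task30): task23 after task30 ✓
(task23, task31): task23 after task31 ✓
(task23, task32): task23 after task32 ✓
(task25, task22): task25 after task22 ✓
(task25, task24): task25 after task24 ✓
(task25, task26): task25 after task26 ✓
(task25, task27): task25 after task27 ✓
(task25, task28): task25 after task28 ✓
(task25, task29): task25 after task29 ✓
(task25, task30): task25 after task30 ✓
(task25, task31): task25 after task31 ✓
(task25, task32): task25 after task32 ✓
(task26, task24): task26 after task24 ✓
(task26, task30): task26 after task30 ✓
(task28, task24): task28 after task24 ✓
(task28, task26): task28 after task26 ✓
(task28, task30): task28 after task30 ✓
Count: 24.

24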